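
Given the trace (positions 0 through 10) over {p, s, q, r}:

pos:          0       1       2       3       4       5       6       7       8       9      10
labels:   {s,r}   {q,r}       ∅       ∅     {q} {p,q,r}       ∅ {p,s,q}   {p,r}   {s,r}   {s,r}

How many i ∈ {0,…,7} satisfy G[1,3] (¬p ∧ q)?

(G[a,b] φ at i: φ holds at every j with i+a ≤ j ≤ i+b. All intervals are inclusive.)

Evaluate at each i in [0,7]:
  i=0: ✗ (fails at j=2)
  i=1: ✗ (fails at j=2)
  i=2: ✗ (fails at j=3)
  i=3: ✗ (fails at j=5)
  i=4: ✗ (fails at j=5)
  i=5: ✗ (fails at j=6)
  i=6: ✗ (fails at j=7)
  i=7: ✗ (fails at j=8)
Positions where it holds: {} → 0.

0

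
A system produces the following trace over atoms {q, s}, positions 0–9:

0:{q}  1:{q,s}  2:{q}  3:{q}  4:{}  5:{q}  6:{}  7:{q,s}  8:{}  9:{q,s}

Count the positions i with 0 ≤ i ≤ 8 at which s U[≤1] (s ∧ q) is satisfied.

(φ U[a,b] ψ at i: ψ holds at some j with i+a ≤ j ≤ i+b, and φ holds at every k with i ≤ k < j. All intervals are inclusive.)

2

Evaluate at each i in [0,8]:
  i=0: ✗ (lhs fails at k=0 before rhs at j=1)
  i=1: ✓ (rhs at j=1)
  i=2: ✗ (no rhs in [2,3])
  i=3: ✗ (no rhs in [3,4])
  i=4: ✗ (no rhs in [4,5])
  i=5: ✗ (no rhs in [5,6])
  i=6: ✗ (lhs fails at k=6 before rhs at j=7)
  i=7: ✓ (rhs at j=7)
  i=8: ✗ (lhs fails at k=8 before rhs at j=9)
Positions where it holds: {1, 7} → 2.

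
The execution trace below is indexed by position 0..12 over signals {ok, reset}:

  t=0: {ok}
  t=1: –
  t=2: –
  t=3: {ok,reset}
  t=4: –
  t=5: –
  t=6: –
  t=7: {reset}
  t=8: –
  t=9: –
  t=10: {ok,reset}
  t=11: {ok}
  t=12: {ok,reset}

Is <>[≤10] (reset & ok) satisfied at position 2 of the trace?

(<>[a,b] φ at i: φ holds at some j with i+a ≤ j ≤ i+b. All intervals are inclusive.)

Check (reset & ok) at each j in [2,12]:
  j=2: false
  j=3: true
  j=4: false
  j=5: false
  j=6: false
  j=7: false
  j=8: false
  j=9: false
  j=10: true
  j=11: false
  j=12: true
Found at j=3 → formula holds.

True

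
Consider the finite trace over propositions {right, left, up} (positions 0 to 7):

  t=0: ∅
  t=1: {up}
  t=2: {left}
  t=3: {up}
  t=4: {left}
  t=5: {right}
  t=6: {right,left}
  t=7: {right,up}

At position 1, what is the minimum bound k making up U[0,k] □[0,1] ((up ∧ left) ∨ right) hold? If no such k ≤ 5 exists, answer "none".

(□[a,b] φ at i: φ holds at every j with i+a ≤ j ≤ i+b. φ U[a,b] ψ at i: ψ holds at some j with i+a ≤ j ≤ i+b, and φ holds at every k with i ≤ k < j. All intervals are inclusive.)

Need earliest j ≥ 1 with □[0,1] ((up ∧ left) ∨ right), and up at every k in [1,j-1].
  j=1: rhs fails.
  j=2: rhs fails.
  j=3: rhs fails.
  j=4: rhs fails.
  j=5: rhs holds but lhs fails at k=2.
  j=6: rhs holds but lhs fails at k=2.
No witness within the range → none.

none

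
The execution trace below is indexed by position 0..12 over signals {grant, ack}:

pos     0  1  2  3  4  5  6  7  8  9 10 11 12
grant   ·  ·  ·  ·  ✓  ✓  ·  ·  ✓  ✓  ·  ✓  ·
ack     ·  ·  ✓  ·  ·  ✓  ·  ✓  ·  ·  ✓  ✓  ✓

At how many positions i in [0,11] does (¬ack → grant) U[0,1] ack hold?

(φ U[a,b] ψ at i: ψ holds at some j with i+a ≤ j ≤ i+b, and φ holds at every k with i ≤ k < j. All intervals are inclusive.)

7

Evaluate at each i in [0,11]:
  i=0: ✗ (no rhs in [0,1])
  i=1: ✗ (lhs fails at k=1 before rhs at j=2)
  i=2: ✓ (rhs at j=2)
  i=3: ✗ (no rhs in [3,4])
  i=4: ✓ (rhs at j=5; lhs holds on [4,4])
  i=5: ✓ (rhs at j=5)
  i=6: ✗ (lhs fails at k=6 before rhs at j=7)
  i=7: ✓ (rhs at j=7)
  i=8: ✗ (no rhs in [8,9])
  i=9: ✓ (rhs at j=10; lhs holds on [9,9])
  i=10: ✓ (rhs at j=10)
  i=11: ✓ (rhs at j=11)
Positions where it holds: {2, 4, 5, 7, 9, 10, 11} → 7.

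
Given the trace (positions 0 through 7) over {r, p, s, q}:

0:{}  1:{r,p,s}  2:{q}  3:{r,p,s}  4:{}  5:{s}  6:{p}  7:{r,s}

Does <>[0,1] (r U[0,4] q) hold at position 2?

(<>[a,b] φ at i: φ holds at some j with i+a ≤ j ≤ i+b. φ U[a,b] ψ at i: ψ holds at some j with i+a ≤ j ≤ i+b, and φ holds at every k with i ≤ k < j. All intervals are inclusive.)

Holds

Check (r U[0,4] q) at each j in [2,3]:
  j=2: holds
  j=3: fails
Found at j=2 → formula holds.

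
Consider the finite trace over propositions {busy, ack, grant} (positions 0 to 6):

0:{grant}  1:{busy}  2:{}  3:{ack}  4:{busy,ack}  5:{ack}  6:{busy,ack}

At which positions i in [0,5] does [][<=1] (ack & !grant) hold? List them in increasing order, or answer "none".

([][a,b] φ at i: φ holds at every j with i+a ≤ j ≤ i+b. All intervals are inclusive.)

Evaluate at each i in [0,5]:
  i=0: ✗ (fails at j=0)
  i=1: ✗ (fails at j=1)
  i=2: ✗ (fails at j=2)
  i=3: ✓ (all of [3,4])
  i=4: ✓ (all of [4,5])
  i=5: ✓ (all of [5,6])

3, 4, 5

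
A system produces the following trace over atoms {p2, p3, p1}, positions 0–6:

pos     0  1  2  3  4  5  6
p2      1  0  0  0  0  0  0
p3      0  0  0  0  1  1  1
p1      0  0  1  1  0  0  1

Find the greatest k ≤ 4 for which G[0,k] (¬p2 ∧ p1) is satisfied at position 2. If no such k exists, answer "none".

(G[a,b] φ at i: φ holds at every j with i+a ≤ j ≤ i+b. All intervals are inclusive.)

(¬p2 ∧ p1) must hold from j=2 onward; find where it first fails.
  j=2: holds
  j=3: holds
  j=4: fails
Holds on [2,3], so largest k = 1.

1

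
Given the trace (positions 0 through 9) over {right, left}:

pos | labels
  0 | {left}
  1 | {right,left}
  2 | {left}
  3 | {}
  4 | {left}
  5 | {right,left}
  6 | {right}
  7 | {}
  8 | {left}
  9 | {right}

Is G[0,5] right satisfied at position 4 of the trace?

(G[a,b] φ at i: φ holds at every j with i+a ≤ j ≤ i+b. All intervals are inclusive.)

No

Check right at every j in [4,9]:
  j=4: false
  j=5: true
  j=6: true
  j=7: false
  j=8: false
  j=9: true
Fails at j=4 → formula fails.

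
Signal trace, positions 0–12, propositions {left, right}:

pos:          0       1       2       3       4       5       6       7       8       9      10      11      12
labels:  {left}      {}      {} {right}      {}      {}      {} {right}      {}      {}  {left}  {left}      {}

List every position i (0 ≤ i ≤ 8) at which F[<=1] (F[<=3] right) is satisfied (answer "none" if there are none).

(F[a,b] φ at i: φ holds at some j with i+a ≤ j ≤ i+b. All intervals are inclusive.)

Evaluate at each i in [0,8]:
  i=0: ✓ (witness j=0)
  i=1: ✓ (witness j=1)
  i=2: ✓ (witness j=2)
  i=3: ✓ (witness j=3)
  i=4: ✓ (witness j=4)
  i=5: ✓ (witness j=5)
  i=6: ✓ (witness j=6)
  i=7: ✓ (witness j=7)
  i=8: ✗ (none in [8,9])

0, 1, 2, 3, 4, 5, 6, 7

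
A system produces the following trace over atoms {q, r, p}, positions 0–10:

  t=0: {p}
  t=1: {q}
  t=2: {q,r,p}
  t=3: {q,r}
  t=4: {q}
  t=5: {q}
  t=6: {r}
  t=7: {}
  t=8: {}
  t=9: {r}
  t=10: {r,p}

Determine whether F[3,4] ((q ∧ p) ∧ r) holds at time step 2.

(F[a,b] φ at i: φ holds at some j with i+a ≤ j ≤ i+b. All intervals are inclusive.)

Check ((q ∧ p) ∧ r) at each j in [5,6]:
  j=5: false
  j=6: false
No position in the window satisfies it → formula fails.

False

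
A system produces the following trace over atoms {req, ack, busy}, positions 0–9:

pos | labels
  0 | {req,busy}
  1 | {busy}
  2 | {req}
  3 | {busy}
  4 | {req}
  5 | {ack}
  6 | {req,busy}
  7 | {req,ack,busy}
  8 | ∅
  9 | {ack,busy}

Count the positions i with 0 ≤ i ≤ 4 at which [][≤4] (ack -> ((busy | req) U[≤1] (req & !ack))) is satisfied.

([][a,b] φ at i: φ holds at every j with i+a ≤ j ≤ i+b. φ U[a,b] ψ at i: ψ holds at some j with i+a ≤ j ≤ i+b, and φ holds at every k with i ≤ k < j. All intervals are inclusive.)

1

Evaluate at each i in [0,4]:
  i=0: ✓ (all of [0,4])
  i=1: ✗ (fails at j=5)
  i=2: ✗ (fails at j=5)
  i=3: ✗ (fails at j=5)
  i=4: ✗ (fails at j=5)
Positions where it holds: {0} → 1.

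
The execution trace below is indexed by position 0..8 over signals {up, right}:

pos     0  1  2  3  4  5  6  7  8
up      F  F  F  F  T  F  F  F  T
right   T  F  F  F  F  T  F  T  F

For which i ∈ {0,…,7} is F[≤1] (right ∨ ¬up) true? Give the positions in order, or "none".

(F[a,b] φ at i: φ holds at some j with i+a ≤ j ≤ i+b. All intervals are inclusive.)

Evaluate at each i in [0,7]:
  i=0: ✓ (witness j=0)
  i=1: ✓ (witness j=1)
  i=2: ✓ (witness j=2)
  i=3: ✓ (witness j=3)
  i=4: ✓ (witness j=5)
  i=5: ✓ (witness j=5)
  i=6: ✓ (witness j=6)
  i=7: ✓ (witness j=7)

0, 1, 2, 3, 4, 5, 6, 7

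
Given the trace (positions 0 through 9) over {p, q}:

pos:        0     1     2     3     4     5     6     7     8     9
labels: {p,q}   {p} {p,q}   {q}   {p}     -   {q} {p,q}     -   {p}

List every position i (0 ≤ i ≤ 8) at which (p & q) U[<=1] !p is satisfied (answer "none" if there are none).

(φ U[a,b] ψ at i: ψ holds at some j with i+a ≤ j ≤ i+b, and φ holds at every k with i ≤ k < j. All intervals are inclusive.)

2, 3, 5, 6, 7, 8

Evaluate at each i in [0,8]:
  i=0: ✗ (no rhs in [0,1])
  i=1: ✗ (no rhs in [1,2])
  i=2: ✓ (rhs at j=3; lhs holds on [2,2])
  i=3: ✓ (rhs at j=3)
  i=4: ✗ (lhs fails at k=4 before rhs at j=5)
  i=5: ✓ (rhs at j=5)
  i=6: ✓ (rhs at j=6)
  i=7: ✓ (rhs at j=8; lhs holds on [7,7])
  i=8: ✓ (rhs at j=8)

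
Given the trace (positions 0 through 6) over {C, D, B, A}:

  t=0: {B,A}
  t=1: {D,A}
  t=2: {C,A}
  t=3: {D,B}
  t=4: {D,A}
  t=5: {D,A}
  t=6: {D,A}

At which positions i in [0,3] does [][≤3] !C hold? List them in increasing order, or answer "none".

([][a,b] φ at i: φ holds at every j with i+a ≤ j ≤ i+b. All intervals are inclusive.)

Evaluate at each i in [0,3]:
  i=0: ✗ (fails at j=2)
  i=1: ✗ (fails at j=2)
  i=2: ✗ (fails at j=2)
  i=3: ✓ (all of [3,6])

3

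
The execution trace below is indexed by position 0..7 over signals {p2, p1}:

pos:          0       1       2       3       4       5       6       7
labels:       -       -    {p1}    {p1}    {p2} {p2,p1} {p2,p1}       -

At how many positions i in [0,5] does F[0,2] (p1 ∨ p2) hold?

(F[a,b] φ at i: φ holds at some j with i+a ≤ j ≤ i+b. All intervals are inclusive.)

Evaluate at each i in [0,5]:
  i=0: ✓ (witness j=2)
  i=1: ✓ (witness j=2)
  i=2: ✓ (witness j=2)
  i=3: ✓ (witness j=3)
  i=4: ✓ (witness j=4)
  i=5: ✓ (witness j=5)
Positions where it holds: {0, 1, 2, 3, 4, 5} → 6.

6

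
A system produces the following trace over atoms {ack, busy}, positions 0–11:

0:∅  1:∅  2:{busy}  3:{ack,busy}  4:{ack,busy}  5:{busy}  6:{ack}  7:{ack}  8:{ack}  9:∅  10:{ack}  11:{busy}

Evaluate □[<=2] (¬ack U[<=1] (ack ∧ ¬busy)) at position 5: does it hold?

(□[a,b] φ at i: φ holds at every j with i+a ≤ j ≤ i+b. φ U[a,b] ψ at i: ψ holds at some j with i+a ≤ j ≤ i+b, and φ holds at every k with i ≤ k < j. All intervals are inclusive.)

Yes

Check (¬ack U[<=1] (ack ∧ ¬busy)) at every j in [5,7]:
  j=5: holds
  j=6: holds
  j=7: holds
All positions satisfy it → formula holds.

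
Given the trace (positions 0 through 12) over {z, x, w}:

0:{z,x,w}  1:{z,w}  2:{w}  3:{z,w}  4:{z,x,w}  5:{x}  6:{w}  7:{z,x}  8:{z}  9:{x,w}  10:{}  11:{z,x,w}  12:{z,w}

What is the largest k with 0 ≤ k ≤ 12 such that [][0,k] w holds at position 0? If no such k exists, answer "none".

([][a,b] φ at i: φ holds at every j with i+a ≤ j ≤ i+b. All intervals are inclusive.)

w must hold from j=0 onward; find where it first fails.
  j=0: holds
  j=1: holds
  j=2: holds
  j=3: holds
  j=4: holds
  j=5: fails
Holds on [0,4], so largest k = 4.

4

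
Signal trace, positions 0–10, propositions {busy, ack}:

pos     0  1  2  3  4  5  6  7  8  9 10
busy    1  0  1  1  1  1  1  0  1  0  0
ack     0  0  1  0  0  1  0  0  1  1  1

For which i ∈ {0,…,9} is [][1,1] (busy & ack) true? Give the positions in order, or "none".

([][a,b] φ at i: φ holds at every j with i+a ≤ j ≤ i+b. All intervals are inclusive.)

1, 4, 7

Evaluate at each i in [0,9]:
  i=0: ✗ (fails at j=1)
  i=1: ✓ (all of [2,2])
  i=2: ✗ (fails at j=3)
  i=3: ✗ (fails at j=4)
  i=4: ✓ (all of [5,5])
  i=5: ✗ (fails at j=6)
  i=6: ✗ (fails at j=7)
  i=7: ✓ (all of [8,8])
  i=8: ✗ (fails at j=9)
  i=9: ✗ (fails at j=10)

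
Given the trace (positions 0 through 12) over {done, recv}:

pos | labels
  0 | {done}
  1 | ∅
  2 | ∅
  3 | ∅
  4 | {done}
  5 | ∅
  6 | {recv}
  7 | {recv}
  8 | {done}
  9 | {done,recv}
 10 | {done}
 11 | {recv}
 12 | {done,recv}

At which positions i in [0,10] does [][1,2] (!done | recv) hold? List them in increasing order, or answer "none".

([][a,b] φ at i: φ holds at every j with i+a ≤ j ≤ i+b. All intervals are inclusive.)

Evaluate at each i in [0,10]:
  i=0: ✓ (all of [1,2])
  i=1: ✓ (all of [2,3])
  i=2: ✗ (fails at j=4)
  i=3: ✗ (fails at j=4)
  i=4: ✓ (all of [5,6])
  i=5: ✓ (all of [6,7])
  i=6: ✗ (fails at j=8)
  i=7: ✗ (fails at j=8)
  i=8: ✗ (fails at j=10)
  i=9: ✗ (fails at j=10)
  i=10: ✓ (all of [11,12])

0, 1, 4, 5, 10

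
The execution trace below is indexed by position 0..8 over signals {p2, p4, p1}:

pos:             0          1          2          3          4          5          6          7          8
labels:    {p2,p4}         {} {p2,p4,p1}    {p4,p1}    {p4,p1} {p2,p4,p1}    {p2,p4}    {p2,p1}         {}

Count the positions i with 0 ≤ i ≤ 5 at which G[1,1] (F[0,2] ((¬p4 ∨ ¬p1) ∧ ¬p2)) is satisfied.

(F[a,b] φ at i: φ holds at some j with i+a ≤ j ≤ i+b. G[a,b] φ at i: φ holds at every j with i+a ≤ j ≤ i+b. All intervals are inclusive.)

Evaluate at each i in [0,5]:
  i=0: ✓ (all of [1,1])
  i=1: ✗ (fails at j=2)
  i=2: ✗ (fails at j=3)
  i=3: ✗ (fails at j=4)
  i=4: ✗ (fails at j=5)
  i=5: ✓ (all of [6,6])
Positions where it holds: {0, 5} → 2.

2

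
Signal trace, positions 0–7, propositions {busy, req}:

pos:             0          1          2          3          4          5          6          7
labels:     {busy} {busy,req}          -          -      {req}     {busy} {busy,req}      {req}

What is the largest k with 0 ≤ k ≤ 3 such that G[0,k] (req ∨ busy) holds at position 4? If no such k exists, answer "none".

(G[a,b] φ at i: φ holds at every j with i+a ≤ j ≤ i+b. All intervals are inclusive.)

(req ∨ busy) must hold from j=4 onward; find where it first fails.
  j=4: holds
  j=5: holds
  j=6: holds
  j=7: holds
Holds through j=7; largest k = 3.

3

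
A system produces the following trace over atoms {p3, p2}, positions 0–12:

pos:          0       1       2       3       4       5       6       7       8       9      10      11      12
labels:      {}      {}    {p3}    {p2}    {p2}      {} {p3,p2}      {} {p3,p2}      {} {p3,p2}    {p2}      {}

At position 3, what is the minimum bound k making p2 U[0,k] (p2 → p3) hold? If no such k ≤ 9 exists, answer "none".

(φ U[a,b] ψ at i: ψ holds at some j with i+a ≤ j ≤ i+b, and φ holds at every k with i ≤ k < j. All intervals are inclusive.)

2

Need earliest j ≥ 3 with (p2 → p3), and p2 at every k in [3,j-1].
  j=3: rhs fails.
  j=4: rhs fails.
  j=5: rhs holds; lhs holds on [3,4]. k = 2.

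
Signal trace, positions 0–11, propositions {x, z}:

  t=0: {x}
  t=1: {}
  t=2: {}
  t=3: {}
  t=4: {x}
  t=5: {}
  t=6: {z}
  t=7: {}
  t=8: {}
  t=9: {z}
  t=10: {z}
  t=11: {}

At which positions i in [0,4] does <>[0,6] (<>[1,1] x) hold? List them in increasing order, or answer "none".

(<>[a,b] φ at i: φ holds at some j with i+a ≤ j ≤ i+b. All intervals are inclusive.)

Evaluate at each i in [0,4]:
  i=0: ✓ (witness j=3)
  i=1: ✓ (witness j=3)
  i=2: ✓ (witness j=3)
  i=3: ✓ (witness j=3)
  i=4: ✗ (none in [4,10])

0, 1, 2, 3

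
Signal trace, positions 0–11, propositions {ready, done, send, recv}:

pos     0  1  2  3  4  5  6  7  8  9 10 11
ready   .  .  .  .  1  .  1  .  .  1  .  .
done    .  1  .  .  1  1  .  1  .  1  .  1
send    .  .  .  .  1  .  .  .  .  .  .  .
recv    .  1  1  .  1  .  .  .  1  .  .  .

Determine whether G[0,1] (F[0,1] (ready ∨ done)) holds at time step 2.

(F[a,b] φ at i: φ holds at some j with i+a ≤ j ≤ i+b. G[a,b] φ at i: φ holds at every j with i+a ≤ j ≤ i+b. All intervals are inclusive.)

Check F[0,1] (ready ∨ done) at every j in [2,3]:
  j=2: fails (none in [2,3])
  j=3: holds (witness at 4)
Fails at j=2 → formula fails.

Does not hold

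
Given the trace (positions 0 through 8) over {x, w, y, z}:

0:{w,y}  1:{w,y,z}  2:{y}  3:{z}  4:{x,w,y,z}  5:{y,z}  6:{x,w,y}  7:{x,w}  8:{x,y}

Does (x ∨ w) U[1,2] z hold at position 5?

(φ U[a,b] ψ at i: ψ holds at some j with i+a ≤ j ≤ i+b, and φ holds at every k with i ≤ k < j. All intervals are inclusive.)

False

Need some j in [6,7] with z, and (x ∨ w) at every k in [5,j-1].
  j=6: z false.
  j=7: z false.
No j in the window works → until fails.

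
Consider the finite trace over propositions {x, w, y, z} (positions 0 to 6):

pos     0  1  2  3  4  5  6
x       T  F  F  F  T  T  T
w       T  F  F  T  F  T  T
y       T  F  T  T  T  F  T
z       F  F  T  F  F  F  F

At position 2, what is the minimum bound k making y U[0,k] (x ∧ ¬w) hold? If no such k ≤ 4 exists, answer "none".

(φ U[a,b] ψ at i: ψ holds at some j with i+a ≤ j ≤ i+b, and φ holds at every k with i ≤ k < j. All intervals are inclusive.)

Need earliest j ≥ 2 with (x ∧ ¬w), and y at every k in [2,j-1].
  j=2: rhs fails.
  j=3: rhs fails.
  j=4: rhs holds; lhs holds on [2,3]. k = 2.

2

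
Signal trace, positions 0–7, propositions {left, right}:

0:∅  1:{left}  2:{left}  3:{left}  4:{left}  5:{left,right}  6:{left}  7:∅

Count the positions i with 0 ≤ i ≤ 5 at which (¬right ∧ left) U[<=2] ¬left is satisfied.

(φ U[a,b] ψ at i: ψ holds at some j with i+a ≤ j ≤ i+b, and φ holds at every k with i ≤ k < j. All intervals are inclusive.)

1

Evaluate at each i in [0,5]:
  i=0: ✓ (rhs at j=0)
  i=1: ✗ (no rhs in [1,3])
  i=2: ✗ (no rhs in [2,4])
  i=3: ✗ (no rhs in [3,5])
  i=4: ✗ (no rhs in [4,6])
  i=5: ✗ (lhs fails at k=5 before rhs at j=7)
Positions where it holds: {0} → 1.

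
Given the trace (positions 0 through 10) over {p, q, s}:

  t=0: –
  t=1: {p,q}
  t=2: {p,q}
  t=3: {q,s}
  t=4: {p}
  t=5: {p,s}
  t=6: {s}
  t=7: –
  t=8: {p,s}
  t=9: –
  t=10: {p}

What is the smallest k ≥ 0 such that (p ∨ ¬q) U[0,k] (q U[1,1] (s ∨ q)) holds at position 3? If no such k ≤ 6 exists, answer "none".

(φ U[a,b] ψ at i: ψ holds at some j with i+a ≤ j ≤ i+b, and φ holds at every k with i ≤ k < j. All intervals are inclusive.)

Need earliest j ≥ 3 with (q U[1,1] (s ∨ q)), and (p ∨ ¬q) at every k in [3,j-1].
  j=3: rhs fails.
  j=4: rhs fails.
  j=5: rhs fails.
  j=6: rhs fails.
  j=7: rhs fails.
  j=8: rhs fails.
  j=9: rhs fails.
No witness within the range → none.

none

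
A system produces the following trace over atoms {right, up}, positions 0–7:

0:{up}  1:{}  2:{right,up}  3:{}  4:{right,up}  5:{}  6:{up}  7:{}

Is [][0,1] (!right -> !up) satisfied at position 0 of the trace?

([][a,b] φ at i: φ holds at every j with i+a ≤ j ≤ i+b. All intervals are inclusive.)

False

Check (!right -> !up) at every j in [0,1]:
  j=0: antecedent true; consequent false → ✗
  j=1: antecedent true; consequent true → ✓
Fails at j=0 → formula fails.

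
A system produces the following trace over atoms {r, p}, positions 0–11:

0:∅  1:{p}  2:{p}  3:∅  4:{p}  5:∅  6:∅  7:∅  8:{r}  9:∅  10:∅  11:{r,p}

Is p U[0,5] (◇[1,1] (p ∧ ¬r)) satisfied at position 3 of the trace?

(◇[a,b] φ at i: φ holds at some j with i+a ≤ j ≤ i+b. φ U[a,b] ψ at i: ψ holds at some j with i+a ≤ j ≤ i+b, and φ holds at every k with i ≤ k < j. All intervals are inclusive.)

Holds

Need some j in [3,8] with ◇[1,1] (p ∧ ¬r), and p at every k in [3,j-1].
  j=3: ◇[1,1] (p ∧ ¬r) holds; no prefix to check → satisfied.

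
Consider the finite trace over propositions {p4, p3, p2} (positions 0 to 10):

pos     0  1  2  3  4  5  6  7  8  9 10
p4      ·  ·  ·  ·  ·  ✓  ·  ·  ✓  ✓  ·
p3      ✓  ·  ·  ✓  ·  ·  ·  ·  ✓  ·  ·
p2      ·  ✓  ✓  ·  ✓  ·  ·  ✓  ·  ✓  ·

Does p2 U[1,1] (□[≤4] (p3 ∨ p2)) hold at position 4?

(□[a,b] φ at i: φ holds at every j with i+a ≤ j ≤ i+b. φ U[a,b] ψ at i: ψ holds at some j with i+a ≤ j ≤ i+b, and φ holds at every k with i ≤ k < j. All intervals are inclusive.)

No

Need some j in [5,5] with □[≤4] (p3 ∨ p2), and p2 at every k in [4,j-1].
  j=5: □[≤4] (p3 ∨ p2) — fails at 5.
No j in the window works → until fails.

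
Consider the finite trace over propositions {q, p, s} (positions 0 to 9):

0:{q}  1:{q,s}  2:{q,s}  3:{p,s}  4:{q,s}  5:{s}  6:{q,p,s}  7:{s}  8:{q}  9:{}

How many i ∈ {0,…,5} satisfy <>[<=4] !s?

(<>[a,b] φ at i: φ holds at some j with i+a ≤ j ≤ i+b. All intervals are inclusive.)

3

Evaluate at each i in [0,5]:
  i=0: ✓ (witness j=0)
  i=1: ✗ (none in [1,5])
  i=2: ✗ (none in [2,6])
  i=3: ✗ (none in [3,7])
  i=4: ✓ (witness j=8)
  i=5: ✓ (witness j=8)
Positions where it holds: {0, 4, 5} → 3.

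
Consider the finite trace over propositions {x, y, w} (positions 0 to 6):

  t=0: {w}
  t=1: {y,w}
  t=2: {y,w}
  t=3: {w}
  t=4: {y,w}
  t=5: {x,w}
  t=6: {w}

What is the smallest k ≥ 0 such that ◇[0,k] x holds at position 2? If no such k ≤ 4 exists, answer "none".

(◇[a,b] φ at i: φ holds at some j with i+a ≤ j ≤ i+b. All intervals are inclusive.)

Scan j = 2,3,… for x:
  j=2: fails
  j=3: fails
  j=4: fails
  j=5: holds
First hit at j=5, so smallest k = 5-2 = 3.

3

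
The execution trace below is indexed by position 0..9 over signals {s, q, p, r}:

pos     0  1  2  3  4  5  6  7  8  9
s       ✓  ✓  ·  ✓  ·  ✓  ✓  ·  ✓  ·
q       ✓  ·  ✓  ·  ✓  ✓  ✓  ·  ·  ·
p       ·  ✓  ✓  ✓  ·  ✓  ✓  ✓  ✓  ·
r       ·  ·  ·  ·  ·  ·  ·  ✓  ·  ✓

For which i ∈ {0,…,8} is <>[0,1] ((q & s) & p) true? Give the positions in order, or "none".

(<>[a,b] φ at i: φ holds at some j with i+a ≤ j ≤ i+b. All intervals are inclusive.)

4, 5, 6

Evaluate at each i in [0,8]:
  i=0: ✗ (none in [0,1])
  i=1: ✗ (none in [1,2])
  i=2: ✗ (none in [2,3])
  i=3: ✗ (none in [3,4])
  i=4: ✓ (witness j=5)
  i=5: ✓ (witness j=5)
  i=6: ✓ (witness j=6)
  i=7: ✗ (none in [7,8])
  i=8: ✗ (none in [8,9])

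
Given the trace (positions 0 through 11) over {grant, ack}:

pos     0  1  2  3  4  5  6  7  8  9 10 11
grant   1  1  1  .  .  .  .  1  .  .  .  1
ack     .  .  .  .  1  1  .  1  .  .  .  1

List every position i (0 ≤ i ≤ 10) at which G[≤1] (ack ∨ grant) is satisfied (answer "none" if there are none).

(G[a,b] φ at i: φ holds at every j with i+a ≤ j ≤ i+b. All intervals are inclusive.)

0, 1, 4

Evaluate at each i in [0,10]:
  i=0: ✓ (all of [0,1])
  i=1: ✓ (all of [1,2])
  i=2: ✗ (fails at j=3)
  i=3: ✗ (fails at j=3)
  i=4: ✓ (all of [4,5])
  i=5: ✗ (fails at j=6)
  i=6: ✗ (fails at j=6)
  i=7: ✗ (fails at j=8)
  i=8: ✗ (fails at j=8)
  i=9: ✗ (fails at j=9)
  i=10: ✗ (fails at j=10)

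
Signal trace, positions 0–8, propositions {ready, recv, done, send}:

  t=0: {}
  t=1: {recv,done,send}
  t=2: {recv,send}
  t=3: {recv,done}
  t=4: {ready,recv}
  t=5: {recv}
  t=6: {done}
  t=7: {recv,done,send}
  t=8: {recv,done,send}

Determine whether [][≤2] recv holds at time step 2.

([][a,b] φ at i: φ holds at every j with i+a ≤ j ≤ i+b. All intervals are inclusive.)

Check recv at every j in [2,4]:
  j=2: true
  j=3: true
  j=4: true
All positions satisfy it → formula holds.

Yes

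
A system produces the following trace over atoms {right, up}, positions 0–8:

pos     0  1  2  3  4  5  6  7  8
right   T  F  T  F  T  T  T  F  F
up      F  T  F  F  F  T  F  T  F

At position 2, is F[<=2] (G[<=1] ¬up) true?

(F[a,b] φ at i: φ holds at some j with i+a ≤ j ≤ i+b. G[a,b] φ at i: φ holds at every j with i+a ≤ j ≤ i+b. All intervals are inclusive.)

Yes

Check G[<=1] ¬up at each j in [2,4]:
  j=2: holds on [2,3]
  j=3: holds on [3,4]
  j=4: fails at 5
Found at j=2 → formula holds.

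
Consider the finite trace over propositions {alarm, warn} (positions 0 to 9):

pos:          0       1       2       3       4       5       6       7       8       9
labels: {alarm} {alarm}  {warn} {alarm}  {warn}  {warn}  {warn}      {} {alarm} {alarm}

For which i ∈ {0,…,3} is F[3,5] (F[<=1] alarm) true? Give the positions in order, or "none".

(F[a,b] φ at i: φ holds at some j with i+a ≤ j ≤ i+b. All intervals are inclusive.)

0, 2, 3

Evaluate at each i in [0,3]:
  i=0: ✓ (witness j=3)
  i=1: ✗ (none in [4,6])
  i=2: ✓ (witness j=7)
  i=3: ✓ (witness j=7)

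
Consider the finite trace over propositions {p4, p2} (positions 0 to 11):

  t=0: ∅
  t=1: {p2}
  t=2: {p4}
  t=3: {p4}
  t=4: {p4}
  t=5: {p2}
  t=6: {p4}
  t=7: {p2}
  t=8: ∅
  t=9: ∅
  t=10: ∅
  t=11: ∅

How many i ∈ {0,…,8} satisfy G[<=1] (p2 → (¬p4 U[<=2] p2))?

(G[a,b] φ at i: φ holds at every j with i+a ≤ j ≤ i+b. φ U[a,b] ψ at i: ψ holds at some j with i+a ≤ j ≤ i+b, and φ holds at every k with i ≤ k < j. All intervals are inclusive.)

Evaluate at each i in [0,8]:
  i=0: ✓ (all of [0,1])
  i=1: ✓ (all of [1,2])
  i=2: ✓ (all of [2,3])
  i=3: ✓ (all of [3,4])
  i=4: ✓ (all of [4,5])
  i=5: ✓ (all of [5,6])
  i=6: ✓ (all of [6,7])
  i=7: ✓ (all of [7,8])
  i=8: ✓ (all of [8,9])
Positions where it holds: {0, 1, 2, 3, 4, 5, 6, 7, 8} → 9.

9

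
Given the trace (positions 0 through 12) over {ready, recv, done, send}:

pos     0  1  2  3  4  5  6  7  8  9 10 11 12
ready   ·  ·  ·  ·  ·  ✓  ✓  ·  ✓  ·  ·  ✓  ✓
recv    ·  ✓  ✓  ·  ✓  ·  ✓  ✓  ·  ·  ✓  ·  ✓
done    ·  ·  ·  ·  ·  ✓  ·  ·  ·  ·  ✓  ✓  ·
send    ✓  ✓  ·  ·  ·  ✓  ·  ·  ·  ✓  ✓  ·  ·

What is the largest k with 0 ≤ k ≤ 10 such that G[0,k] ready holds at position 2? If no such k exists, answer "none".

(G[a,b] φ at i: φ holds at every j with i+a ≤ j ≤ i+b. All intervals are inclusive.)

ready must hold from j=2 onward; find where it first fails.
  j=2: fails → no k works.

none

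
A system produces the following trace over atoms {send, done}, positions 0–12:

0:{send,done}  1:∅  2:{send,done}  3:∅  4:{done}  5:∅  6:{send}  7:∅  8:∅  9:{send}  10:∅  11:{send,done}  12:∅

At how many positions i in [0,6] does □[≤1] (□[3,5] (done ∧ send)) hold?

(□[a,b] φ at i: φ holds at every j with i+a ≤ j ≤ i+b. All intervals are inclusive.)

Evaluate at each i in [0,6]:
  i=0: ✗ (fails at j=0)
  i=1: ✗ (fails at j=1)
  i=2: ✗ (fails at j=2)
  i=3: ✗ (fails at j=3)
  i=4: ✗ (fails at j=4)
  i=5: ✗ (fails at j=5)
  i=6: ✗ (fails at j=6)
Positions where it holds: {} → 0.

0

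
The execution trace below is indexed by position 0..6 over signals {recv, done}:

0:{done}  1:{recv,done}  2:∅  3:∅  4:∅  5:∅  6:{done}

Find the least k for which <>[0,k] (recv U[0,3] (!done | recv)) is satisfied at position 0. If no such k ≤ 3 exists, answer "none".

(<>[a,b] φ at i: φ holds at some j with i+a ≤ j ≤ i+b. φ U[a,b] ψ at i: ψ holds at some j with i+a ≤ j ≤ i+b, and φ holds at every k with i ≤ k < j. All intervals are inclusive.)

Scan j = 0,1,… for (recv U[0,3] (!done | recv)):
  j=0: fails
  j=1: holds
First hit at j=1, so smallest k = 1-0 = 1.

1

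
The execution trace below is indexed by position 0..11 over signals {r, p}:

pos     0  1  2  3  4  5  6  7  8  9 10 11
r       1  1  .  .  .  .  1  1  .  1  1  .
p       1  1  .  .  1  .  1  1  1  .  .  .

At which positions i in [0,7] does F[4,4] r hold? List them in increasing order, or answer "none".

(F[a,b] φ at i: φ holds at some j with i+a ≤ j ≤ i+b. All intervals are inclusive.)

Evaluate at each i in [0,7]:
  i=0: ✗ (none in [4,4])
  i=1: ✗ (none in [5,5])
  i=2: ✓ (witness j=6)
  i=3: ✓ (witness j=7)
  i=4: ✗ (none in [8,8])
  i=5: ✓ (witness j=9)
  i=6: ✓ (witness j=10)
  i=7: ✗ (none in [11,11])

2, 3, 5, 6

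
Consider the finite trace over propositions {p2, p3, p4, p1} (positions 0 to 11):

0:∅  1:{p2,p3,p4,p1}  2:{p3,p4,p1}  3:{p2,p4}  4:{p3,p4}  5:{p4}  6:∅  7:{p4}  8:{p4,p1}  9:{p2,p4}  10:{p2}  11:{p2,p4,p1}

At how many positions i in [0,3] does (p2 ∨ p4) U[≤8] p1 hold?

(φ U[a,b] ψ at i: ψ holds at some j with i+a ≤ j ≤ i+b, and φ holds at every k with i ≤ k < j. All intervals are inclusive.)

Evaluate at each i in [0,3]:
  i=0: ✗ (lhs fails at k=0 before rhs at j=1)
  i=1: ✓ (rhs at j=1)
  i=2: ✓ (rhs at j=2)
  i=3: ✗ (lhs fails at k=6 before rhs at j=8)
Positions where it holds: {1, 2} → 2.

2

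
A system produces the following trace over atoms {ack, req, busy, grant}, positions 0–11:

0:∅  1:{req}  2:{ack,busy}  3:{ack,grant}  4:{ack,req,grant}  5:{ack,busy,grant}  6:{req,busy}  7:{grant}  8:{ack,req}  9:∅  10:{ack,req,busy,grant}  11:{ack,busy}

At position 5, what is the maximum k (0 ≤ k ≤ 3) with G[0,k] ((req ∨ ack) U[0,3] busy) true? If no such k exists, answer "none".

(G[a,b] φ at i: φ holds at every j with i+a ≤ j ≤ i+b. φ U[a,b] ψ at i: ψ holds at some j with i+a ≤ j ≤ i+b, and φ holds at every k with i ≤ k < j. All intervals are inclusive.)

((req ∨ ack) U[0,3] busy) must hold from j=5 onward; find where it first fails.
  j=5: holds
  j=6: holds
  j=7: fails
Holds on [5,6], so largest k = 1.

1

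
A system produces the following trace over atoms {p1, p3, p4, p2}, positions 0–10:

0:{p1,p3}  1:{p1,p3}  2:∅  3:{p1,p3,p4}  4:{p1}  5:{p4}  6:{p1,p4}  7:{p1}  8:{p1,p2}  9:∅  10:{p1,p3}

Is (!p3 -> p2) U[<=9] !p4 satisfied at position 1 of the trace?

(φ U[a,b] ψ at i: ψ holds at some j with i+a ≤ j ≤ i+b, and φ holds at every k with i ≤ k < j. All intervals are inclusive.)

Yes

Need some j in [1,10] with !p4, and (!p3 -> p2) at every k in [1,j-1].
  j=1: !p4 holds; no prefix to check → satisfied.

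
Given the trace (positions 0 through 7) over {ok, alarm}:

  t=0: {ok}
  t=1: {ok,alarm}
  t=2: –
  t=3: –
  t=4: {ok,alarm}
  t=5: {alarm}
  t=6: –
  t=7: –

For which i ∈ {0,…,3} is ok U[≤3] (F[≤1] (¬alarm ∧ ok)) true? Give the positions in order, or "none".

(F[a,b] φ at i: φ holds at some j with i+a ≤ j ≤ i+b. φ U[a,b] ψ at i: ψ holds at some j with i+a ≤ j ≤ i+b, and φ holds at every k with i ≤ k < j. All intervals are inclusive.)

Evaluate at each i in [0,3]:
  i=0: ✓ (rhs at j=0)
  i=1: ✗ (no rhs in [1,4])
  i=2: ✗ (no rhs in [2,5])
  i=3: ✗ (no rhs in [3,6])

0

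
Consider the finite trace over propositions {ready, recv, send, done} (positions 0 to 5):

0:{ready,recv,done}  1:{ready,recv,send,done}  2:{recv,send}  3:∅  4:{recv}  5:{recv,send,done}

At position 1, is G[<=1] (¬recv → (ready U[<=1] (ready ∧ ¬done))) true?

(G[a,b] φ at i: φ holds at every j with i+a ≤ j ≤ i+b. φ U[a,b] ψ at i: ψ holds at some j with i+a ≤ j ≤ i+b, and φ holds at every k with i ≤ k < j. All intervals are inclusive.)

Check (¬recv → (ready U[<=1] (ready ∧ ¬done))) at every j in [1,2]:
  j=1: antecedent false → ✓
  j=2: antecedent false → ✓
All positions satisfy it → formula holds.

True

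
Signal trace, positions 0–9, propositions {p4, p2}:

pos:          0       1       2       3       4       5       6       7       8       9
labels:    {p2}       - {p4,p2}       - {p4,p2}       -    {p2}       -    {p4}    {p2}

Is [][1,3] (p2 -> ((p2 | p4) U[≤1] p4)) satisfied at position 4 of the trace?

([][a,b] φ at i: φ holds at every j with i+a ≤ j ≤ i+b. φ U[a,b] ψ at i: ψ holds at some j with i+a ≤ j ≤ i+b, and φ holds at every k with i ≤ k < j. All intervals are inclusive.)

No

Check (p2 -> ((p2 | p4) U[≤1] p4)) at every j in [5,7]:
  j=5: antecedent false → ✓
  j=6: antecedent true; consequent fails → ✗
  j=7: antecedent false → ✓
Fails at j=6 → formula fails.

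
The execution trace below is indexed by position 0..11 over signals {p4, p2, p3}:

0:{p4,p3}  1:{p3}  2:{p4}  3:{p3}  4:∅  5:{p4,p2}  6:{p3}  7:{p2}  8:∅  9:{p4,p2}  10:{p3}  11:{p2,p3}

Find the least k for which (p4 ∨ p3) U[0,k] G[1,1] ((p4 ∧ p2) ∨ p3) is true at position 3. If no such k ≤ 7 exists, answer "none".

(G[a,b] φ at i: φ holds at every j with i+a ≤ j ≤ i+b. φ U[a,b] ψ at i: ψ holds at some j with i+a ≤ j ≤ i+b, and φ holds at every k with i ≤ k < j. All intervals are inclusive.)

1

Need earliest j ≥ 3 with G[1,1] ((p4 ∧ p2) ∨ p3), and (p4 ∨ p3) at every k in [3,j-1].
  j=3: rhs fails.
  j=4: rhs holds; lhs holds on [3,3]. k = 1.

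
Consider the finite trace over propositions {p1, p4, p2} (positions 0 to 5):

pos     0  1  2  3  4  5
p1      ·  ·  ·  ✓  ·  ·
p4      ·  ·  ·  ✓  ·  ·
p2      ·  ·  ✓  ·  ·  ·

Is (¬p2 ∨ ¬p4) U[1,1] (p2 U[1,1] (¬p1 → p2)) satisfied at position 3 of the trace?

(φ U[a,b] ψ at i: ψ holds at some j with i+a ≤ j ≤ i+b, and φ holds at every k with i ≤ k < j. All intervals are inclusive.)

Does not hold

Need some j in [4,4] with (p2 U[1,1] (¬p1 → p2)), and (¬p2 ∨ ¬p4) at every k in [3,j-1].
  j=4: (p2 U[1,1] (¬p1 → p2)) — fails.
No j in the window works → until fails.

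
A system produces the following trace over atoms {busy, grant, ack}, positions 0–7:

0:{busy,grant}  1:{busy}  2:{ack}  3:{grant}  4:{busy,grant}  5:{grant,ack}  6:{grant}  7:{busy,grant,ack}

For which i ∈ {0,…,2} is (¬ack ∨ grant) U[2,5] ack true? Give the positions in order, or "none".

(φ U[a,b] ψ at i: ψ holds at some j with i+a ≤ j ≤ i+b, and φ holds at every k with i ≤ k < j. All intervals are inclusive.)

Evaluate at each i in [0,2]:
  i=0: ✓ (rhs at j=2; lhs holds on [0,1])
  i=1: ✗ (lhs fails at k=2 before rhs at j=5)
  i=2: ✗ (lhs fails at k=2 before rhs at j=5)

0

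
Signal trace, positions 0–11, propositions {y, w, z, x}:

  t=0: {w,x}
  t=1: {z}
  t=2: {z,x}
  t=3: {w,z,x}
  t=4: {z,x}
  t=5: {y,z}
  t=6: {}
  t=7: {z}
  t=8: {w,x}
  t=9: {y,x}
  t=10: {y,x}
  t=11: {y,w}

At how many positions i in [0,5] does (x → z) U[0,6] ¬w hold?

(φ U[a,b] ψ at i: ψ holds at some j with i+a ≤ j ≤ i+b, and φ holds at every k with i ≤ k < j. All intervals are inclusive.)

Evaluate at each i in [0,5]:
  i=0: ✗ (lhs fails at k=0 before rhs at j=1)
  i=1: ✓ (rhs at j=1)
  i=2: ✓ (rhs at j=2)
  i=3: ✓ (rhs at j=4; lhs holds on [3,3])
  i=4: ✓ (rhs at j=4)
  i=5: ✓ (rhs at j=5)
Positions where it holds: {1, 2, 3, 4, 5} → 5.

5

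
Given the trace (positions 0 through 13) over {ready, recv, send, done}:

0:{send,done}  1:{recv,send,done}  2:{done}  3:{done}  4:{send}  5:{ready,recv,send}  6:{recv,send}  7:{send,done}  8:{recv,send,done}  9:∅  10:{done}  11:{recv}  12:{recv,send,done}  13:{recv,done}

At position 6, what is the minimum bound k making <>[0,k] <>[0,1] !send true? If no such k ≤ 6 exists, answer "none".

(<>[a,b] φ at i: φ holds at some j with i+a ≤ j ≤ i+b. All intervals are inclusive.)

2

Scan j = 6,7,… for <>[0,1] !send:
  j=6: fails
  j=7: fails
  j=8: holds
First hit at j=8, so smallest k = 8-6 = 2.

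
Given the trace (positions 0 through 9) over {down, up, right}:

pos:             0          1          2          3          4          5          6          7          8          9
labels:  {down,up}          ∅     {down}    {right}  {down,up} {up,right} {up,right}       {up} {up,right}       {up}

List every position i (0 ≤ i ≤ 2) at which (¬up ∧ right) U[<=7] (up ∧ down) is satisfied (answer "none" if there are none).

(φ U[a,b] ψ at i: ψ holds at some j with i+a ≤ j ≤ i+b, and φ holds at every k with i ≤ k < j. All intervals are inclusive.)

Evaluate at each i in [0,2]:
  i=0: ✓ (rhs at j=0)
  i=1: ✗ (lhs fails at k=1 before rhs at j=4)
  i=2: ✗ (lhs fails at k=2 before rhs at j=4)

0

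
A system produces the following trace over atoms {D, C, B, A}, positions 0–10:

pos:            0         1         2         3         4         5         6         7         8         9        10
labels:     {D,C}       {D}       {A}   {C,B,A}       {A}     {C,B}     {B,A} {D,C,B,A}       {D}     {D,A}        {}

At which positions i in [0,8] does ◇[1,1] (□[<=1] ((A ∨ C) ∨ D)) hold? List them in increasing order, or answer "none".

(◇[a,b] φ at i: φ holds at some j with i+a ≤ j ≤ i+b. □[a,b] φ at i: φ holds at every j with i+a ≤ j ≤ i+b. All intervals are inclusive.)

0, 1, 2, 3, 4, 5, 6, 7

Evaluate at each i in [0,8]:
  i=0: ✓ (witness j=1)
  i=1: ✓ (witness j=2)
  i=2: ✓ (witness j=3)
  i=3: ✓ (witness j=4)
  i=4: ✓ (witness j=5)
  i=5: ✓ (witness j=6)
  i=6: ✓ (witness j=7)
  i=7: ✓ (witness j=8)
  i=8: ✗ (none in [9,9])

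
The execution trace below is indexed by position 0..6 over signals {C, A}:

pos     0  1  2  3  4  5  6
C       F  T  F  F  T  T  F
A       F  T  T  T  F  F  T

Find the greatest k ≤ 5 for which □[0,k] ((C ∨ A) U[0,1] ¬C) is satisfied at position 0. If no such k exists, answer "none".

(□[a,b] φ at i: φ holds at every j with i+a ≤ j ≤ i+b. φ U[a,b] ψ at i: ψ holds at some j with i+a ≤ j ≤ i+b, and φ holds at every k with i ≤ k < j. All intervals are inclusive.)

((C ∨ A) U[0,1] ¬C) must hold from j=0 onward; find where it first fails.
  j=0: holds
  j=1: holds
  j=2: holds
  j=3: holds
  j=4: fails
Holds on [0,3], so largest k = 3.

3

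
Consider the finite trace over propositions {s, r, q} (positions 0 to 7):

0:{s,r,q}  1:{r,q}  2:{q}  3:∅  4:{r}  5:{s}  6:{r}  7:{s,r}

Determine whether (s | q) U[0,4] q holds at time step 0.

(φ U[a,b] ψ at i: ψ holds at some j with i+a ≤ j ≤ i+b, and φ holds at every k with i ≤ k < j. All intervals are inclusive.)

Need some j in [0,4] with q, and (s | q) at every k in [0,j-1].
  j=0: q holds; no prefix to check → satisfied.

Yes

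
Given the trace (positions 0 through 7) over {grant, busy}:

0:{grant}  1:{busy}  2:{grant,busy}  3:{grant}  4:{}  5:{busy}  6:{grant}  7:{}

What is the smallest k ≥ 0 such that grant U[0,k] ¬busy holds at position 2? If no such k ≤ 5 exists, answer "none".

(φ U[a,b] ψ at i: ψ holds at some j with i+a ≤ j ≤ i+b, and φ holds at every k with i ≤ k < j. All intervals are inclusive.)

1

Need earliest j ≥ 2 with ¬busy, and grant at every k in [2,j-1].
  j=2: rhs fails.
  j=3: rhs holds; lhs holds on [2,2]. k = 1.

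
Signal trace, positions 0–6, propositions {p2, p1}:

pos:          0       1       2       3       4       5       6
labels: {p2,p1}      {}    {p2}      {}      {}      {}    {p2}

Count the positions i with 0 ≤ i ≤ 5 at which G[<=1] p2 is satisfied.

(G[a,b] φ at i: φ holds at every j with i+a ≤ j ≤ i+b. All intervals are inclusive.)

0

Evaluate at each i in [0,5]:
  i=0: ✗ (fails at j=1)
  i=1: ✗ (fails at j=1)
  i=2: ✗ (fails at j=3)
  i=3: ✗ (fails at j=3)
  i=4: ✗ (fails at j=4)
  i=5: ✗ (fails at j=5)
Positions where it holds: {} → 0.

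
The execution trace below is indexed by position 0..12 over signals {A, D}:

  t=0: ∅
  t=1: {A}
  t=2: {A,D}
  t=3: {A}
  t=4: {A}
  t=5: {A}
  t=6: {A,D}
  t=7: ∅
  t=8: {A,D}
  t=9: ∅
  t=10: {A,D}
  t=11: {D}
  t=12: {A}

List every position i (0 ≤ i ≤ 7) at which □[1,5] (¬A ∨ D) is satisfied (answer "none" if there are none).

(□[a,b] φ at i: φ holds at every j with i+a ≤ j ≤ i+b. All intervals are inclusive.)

5, 6

Evaluate at each i in [0,7]:
  i=0: ✗ (fails at j=1)
  i=1: ✗ (fails at j=3)
  i=2: ✗ (fails at j=3)
  i=3: ✗ (fails at j=4)
  i=4: ✗ (fails at j=5)
  i=5: ✓ (all of [6,10])
  i=6: ✓ (all of [7,11])
  i=7: ✗ (fails at j=12)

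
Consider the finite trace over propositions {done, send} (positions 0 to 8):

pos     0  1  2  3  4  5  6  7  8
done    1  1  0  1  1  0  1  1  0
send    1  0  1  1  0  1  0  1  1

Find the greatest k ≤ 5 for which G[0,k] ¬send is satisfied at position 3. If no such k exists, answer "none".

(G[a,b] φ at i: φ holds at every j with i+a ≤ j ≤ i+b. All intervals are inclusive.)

none

¬send must hold from j=3 onward; find where it first fails.
  j=3: fails → no k works.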